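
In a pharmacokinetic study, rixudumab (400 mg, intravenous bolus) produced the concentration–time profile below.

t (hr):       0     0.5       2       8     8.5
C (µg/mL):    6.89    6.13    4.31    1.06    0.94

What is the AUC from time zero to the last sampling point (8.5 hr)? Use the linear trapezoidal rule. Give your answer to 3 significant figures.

AUC = 27.7 µg/mL·hr

Trapezoidal AUC_0→8.5:
  [0→0.5]: (6.89+6.13)/2 × 0.5 = 3.255
  [0.5→2]: (6.13+4.31)/2 × 1.5 = 7.83
  [2→8]: (4.31+1.06)/2 × 6 = 16.11
  [8→8.5]: (1.06+0.94)/2 × 0.5 = 0.5
  Sum = 27.695 µg/mL·hr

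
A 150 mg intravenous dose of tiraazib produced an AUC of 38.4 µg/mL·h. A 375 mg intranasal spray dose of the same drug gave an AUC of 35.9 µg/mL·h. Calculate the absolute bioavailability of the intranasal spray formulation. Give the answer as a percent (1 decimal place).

F = (AUC_ev / D_ev) / (AUC_iv / D_iv)
  = (35.9/375) / (38.4/150)
  = 0.0957333 / 0.256 = 0.3740
  = 37.40%

F = 37.4%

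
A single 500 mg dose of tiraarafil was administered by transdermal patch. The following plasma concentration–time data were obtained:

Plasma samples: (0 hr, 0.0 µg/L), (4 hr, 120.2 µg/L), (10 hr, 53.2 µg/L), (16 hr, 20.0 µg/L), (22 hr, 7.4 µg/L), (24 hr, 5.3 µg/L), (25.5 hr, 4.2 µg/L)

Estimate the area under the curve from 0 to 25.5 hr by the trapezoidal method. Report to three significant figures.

AUC = 1080 µg/L·hr

Trapezoidal AUC_0→25.5:
  [0→4]: (0.0+120.2)/2 × 4 = 240.4
  [4→10]: (120.2+53.2)/2 × 6 = 520.2
  [10→16]: (53.2+20.0)/2 × 6 = 219.6
  [16→22]: (20.0+7.4)/2 × 6 = 82.2
  [22→24]: (7.4+5.3)/2 × 2 = 12.7
  [24→25.5]: (5.3+4.2)/2 × 1.5 = 7.125
  Sum = 1082.225 µg/L·hr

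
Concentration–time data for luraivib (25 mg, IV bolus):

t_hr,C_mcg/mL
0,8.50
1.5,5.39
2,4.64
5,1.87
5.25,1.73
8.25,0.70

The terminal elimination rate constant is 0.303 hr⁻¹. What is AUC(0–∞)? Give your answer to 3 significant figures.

Trapezoidal AUC_0→8.25:
  [0→1.5]: (8.50+5.39)/2 × 1.5 = 10.4175
  [1.5→2]: (5.39+4.64)/2 × 0.5 = 2.5075
  [2→5]: (4.64+1.87)/2 × 3 = 9.765
  [5→5.25]: (1.87+1.73)/2 × 0.25 = 0.45
  [5.25→8.25]: (1.73+0.70)/2 × 3 = 3.645
  Sum = 26.785 mcg/mL·hr
Extrapolated tail: C_last / k_e = 0.70 / 0.303 = 2.310
AUC_0→∞ = 26.785 + 2.310 = 29.095 mcg/mL·hr

AUC = 29.1 mcg/mL·hr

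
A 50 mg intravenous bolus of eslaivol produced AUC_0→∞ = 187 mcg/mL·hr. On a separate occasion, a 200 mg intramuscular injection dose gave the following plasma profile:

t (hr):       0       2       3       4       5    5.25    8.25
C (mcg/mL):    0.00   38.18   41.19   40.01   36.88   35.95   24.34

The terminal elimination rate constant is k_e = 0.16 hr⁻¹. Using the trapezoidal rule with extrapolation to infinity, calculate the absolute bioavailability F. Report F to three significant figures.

F = 0.546

Trapezoidal AUC_0→8.25 (intramuscular injection):
  [0→2]: (0.00+38.18)/2 × 2 = 38.18
  [2→3]: (38.18+41.19)/2 × 1 = 39.685
  [3→4]: (41.19+40.01)/2 × 1 = 40.6
  [4→5]: (40.01+36.88)/2 × 1 = 38.445
  [5→5.25]: (36.88+35.95)/2 × 0.25 = 9.10375
  [5.25→8.25]: (35.95+24.34)/2 × 3 = 90.435
  Sum = 256.44875 mcg/mL·hr
Tail: C_last/k_e = 24.34/0.16 = 152.125
AUC_0→∞ (intramuscular injection) = 256.44875 + 152.125 = 408.57375 mcg/mL·hr
F = (AUC_ev/D_ev)/(AUC_iv/D_iv) = (408.57375/200)/(187/50) = 2.04287/3.74 = 0.5462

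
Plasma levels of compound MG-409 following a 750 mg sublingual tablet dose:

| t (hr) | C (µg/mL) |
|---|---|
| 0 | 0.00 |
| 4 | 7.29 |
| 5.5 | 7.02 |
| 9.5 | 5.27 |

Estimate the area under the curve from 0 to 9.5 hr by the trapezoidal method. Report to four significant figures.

AUC = 49.89 µg/mL·hr

Trapezoidal AUC_0→9.5:
  [0→4]: (0.00+7.29)/2 × 4 = 14.58
  [4→5.5]: (7.29+7.02)/2 × 1.5 = 10.7325
  [5.5→9.5]: (7.02+5.27)/2 × 4 = 24.58
  Sum = 49.8925 µg/mL·hr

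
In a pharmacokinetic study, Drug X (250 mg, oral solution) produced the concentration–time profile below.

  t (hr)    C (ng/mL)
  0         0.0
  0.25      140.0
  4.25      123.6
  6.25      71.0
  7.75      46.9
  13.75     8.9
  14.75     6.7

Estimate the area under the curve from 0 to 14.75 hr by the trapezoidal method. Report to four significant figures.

AUC = 1003 ng/mL·hr

Trapezoidal AUC_0→14.75:
  [0→0.25]: (0.0+140.0)/2 × 0.25 = 17.5
  [0.25→4.25]: (140.0+123.6)/2 × 4 = 527.2
  [4.25→6.25]: (123.6+71.0)/2 × 2 = 194.6
  [6.25→7.75]: (71.0+46.9)/2 × 1.5 = 88.425
  [7.75→13.75]: (46.9+8.9)/2 × 6 = 167.4
  [13.75→14.75]: (8.9+6.7)/2 × 1 = 7.8
  Sum = 1002.925 ng/mL·hr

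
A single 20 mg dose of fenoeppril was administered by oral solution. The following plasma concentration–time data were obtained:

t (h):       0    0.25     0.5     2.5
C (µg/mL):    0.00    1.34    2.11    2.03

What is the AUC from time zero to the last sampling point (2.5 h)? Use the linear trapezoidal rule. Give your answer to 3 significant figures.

AUC = 4.74 µg/mL·h

Trapezoidal AUC_0→2.5:
  [0→0.25]: (0.00+1.34)/2 × 0.25 = 0.1675
  [0.25→0.5]: (1.34+2.11)/2 × 0.25 = 0.43125
  [0.5→2.5]: (2.11+2.03)/2 × 2 = 4.14
  Sum = 4.73875 µg/mL·h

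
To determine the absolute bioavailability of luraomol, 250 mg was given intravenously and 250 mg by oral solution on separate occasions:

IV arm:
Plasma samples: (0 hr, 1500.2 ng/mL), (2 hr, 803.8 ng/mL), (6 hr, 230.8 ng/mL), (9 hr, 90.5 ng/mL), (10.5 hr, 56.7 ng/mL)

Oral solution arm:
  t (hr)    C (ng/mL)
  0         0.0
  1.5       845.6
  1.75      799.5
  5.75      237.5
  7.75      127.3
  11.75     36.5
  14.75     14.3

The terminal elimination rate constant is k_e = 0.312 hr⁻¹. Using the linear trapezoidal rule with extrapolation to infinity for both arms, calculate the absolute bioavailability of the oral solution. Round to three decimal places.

F = 0.724

Trapezoidal AUC_0→10.5 (IV):
  [0→2]: (1500.2+803.8)/2 × 2 = 2304.0
  [2→6]: (803.8+230.8)/2 × 4 = 2069.2
  [6→9]: (230.8+90.5)/2 × 3 = 481.95
  [9→10.5]: (90.5+56.7)/2 × 1.5 = 110.4
  Sum = 4965.55 ng/mL·hr
IV tail: 56.7/0.312 = 181.731; AUC_iv,0→∞ = 4965.55 + 181.731 = 5147.281 ng/mL·hr
Trapezoidal AUC_0→14.75 (oral solution):
  [0→1.5]: (0.0+845.6)/2 × 1.5 = 634.2
  [1.5→1.75]: (845.6+799.5)/2 × 0.25 = 205.6375
  [1.75→5.75]: (799.5+237.5)/2 × 4 = 2074.0
  [5.75→7.75]: (237.5+127.3)/2 × 2 = 364.8
  [7.75→11.75]: (127.3+36.5)/2 × 4 = 327.6
  [11.75→14.75]: (36.5+14.3)/2 × 3 = 76.2
  Sum = 3682.4375 ng/mL·hr
oral solution tail: 14.3/0.312 = 45.833; AUC_ev,0→∞ = 3682.4375 + 45.833 = 3728.2705 ng/mL·hr
F = (AUC_ev/D_ev)/(AUC_iv/D_iv) = (3728.2705/250)/(5147.281/250) = 14.913082/20.589124 = 0.7243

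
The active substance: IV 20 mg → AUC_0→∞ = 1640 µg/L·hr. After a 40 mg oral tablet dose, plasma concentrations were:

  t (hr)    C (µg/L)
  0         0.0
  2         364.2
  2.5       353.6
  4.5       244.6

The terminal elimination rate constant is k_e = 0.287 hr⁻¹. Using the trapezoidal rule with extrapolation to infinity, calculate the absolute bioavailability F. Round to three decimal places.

Trapezoidal AUC_0→4.5 (oral tablet):
  [0→2]: (0.0+364.2)/2 × 2 = 364.2
  [2→2.5]: (364.2+353.6)/2 × 0.5 = 179.45
  [2.5→4.5]: (353.6+244.6)/2 × 2 = 598.2
  Sum = 1141.85 µg/L·hr
Tail: C_last/k_e = 244.6/0.287 = 852.265
AUC_0→∞ (oral tablet) = 1141.85 + 852.265 = 1994.115 µg/L·hr
F = (AUC_ev/D_ev)/(AUC_iv/D_iv) = (1994.115/40)/(1640/20) = 49.852875/82 = 0.6080

F = 0.608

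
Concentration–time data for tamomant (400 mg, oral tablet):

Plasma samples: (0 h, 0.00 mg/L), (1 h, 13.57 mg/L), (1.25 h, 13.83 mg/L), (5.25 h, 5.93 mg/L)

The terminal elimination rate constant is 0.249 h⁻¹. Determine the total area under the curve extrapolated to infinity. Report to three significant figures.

Trapezoidal AUC_0→5.25:
  [0→1]: (0.00+13.57)/2 × 1 = 6.785
  [1→1.25]: (13.57+13.83)/2 × 0.25 = 3.425
  [1.25→5.25]: (13.83+5.93)/2 × 4 = 39.52
  Sum = 49.73 mg/L·h
Extrapolated tail: C_last / k_e = 5.93 / 0.249 = 23.815
AUC_0→∞ = 49.73 + 23.815 = 73.545 mg/L·h

AUC = 73.5 mg/L·h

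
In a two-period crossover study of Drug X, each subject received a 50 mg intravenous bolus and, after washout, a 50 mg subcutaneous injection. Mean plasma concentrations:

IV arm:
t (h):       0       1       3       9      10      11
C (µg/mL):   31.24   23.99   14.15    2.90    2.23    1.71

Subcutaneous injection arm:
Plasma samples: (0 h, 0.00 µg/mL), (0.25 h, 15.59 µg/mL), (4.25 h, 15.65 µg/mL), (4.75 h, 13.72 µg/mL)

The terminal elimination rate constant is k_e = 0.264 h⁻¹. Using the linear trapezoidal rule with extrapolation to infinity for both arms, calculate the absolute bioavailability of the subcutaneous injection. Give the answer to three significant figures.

F = 0.967

Trapezoidal AUC_0→11 (IV):
  [0→1]: (31.24+23.99)/2 × 1 = 27.615
  [1→3]: (23.99+14.15)/2 × 2 = 38.14
  [3→9]: (14.15+2.90)/2 × 6 = 51.15
  [9→10]: (2.90+2.23)/2 × 1 = 2.565
  [10→11]: (2.23+1.71)/2 × 1 = 1.97
  Sum = 121.44 µg/mL·h
IV tail: 1.71/0.264 = 6.477; AUC_iv,0→∞ = 121.44 + 6.477 = 127.917 µg/mL·h
Trapezoidal AUC_0→4.75 (subcutaneous injection):
  [0→0.25]: (0.00+15.59)/2 × 0.25 = 1.94875
  [0.25→4.25]: (15.59+15.65)/2 × 4 = 62.48
  [4.25→4.75]: (15.65+13.72)/2 × 0.5 = 7.3425
  Sum = 71.77125 µg/mL·h
subcutaneous injection tail: 13.72/0.264 = 51.970; AUC_ev,0→∞ = 71.77125 + 51.970 = 123.74125 µg/mL·h
F = (AUC_ev/D_ev)/(AUC_iv/D_iv) = (123.74125/50)/(127.917/50) = 2.474825/2.55834 = 0.9674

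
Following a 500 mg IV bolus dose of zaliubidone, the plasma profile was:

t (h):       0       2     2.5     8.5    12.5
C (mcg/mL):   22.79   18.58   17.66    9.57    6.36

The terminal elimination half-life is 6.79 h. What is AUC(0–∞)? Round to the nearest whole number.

AUC = 226 mcg/mL·h

Trapezoidal AUC_0→12.5:
  [0→2]: (22.79+18.58)/2 × 2 = 41.37
  [2→2.5]: (18.58+17.66)/2 × 0.5 = 9.06
  [2.5→8.5]: (17.66+9.57)/2 × 6 = 81.69
  [8.5→12.5]: (9.57+6.36)/2 × 4 = 31.86
  Sum = 163.98 mcg/mL·h
k_e = ln2 / t½ = 0.693147 / 6.79 = 0.1021 h^-1
Extrapolated tail: C_last / k_e = 6.36 / 0.1021 = 62.292
AUC_0→∞ = 163.98 + 62.292 = 226.272 mcg/mL·h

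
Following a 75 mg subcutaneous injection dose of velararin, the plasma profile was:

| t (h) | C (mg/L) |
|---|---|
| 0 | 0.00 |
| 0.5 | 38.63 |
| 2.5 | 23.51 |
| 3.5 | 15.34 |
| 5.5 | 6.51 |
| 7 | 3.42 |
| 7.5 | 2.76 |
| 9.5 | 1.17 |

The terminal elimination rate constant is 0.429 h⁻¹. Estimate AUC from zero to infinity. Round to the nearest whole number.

AUC = 129 mg/L·h

Trapezoidal AUC_0→9.5:
  [0→0.5]: (0.00+38.63)/2 × 0.5 = 9.6575
  [0.5→2.5]: (38.63+23.51)/2 × 2 = 62.14
  [2.5→3.5]: (23.51+15.34)/2 × 1 = 19.425
  [3.5→5.5]: (15.34+6.51)/2 × 2 = 21.85
  [5.5→7]: (6.51+3.42)/2 × 1.5 = 7.4475
  [7→7.5]: (3.42+2.76)/2 × 0.5 = 1.545
  [7.5→9.5]: (2.76+1.17)/2 × 2 = 3.93
  Sum = 125.995 mg/L·h
Extrapolated tail: C_last / k_e = 1.17 / 0.429 = 2.727
AUC_0→∞ = 125.995 + 2.727 = 128.722 mg/L·h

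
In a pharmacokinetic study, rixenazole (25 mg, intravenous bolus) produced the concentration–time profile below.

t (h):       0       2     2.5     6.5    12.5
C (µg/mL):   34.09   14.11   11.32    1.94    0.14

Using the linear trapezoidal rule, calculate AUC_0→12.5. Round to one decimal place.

Trapezoidal AUC_0→12.5:
  [0→2]: (34.09+14.11)/2 × 2 = 48.2
  [2→2.5]: (14.11+11.32)/2 × 0.5 = 6.3575
  [2.5→6.5]: (11.32+1.94)/2 × 4 = 26.52
  [6.5→12.5]: (1.94+0.14)/2 × 6 = 6.24
  Sum = 87.3175 µg/mL·h

AUC = 87.3 µg/mL·h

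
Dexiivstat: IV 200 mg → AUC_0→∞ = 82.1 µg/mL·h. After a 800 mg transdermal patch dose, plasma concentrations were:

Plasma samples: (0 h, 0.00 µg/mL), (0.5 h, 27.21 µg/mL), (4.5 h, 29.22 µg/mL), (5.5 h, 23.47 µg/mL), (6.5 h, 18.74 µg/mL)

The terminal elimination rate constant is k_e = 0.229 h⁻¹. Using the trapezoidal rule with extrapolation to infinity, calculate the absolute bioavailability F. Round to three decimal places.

F = 0.758

Trapezoidal AUC_0→6.5 (transdermal patch):
  [0→0.5]: (0.00+27.21)/2 × 0.5 = 6.8025
  [0.5→4.5]: (27.21+29.22)/2 × 4 = 112.86
  [4.5→5.5]: (29.22+23.47)/2 × 1 = 26.345
  [5.5→6.5]: (23.47+18.74)/2 × 1 = 21.105
  Sum = 167.1125 µg/mL·h
Tail: C_last/k_e = 18.74/0.229 = 81.834
AUC_0→∞ (transdermal patch) = 167.1125 + 81.834 = 248.9465 µg/mL·h
F = (AUC_ev/D_ev)/(AUC_iv/D_iv) = (248.9465/800)/(82.1/200) = 0.311183/0.4105 = 0.7581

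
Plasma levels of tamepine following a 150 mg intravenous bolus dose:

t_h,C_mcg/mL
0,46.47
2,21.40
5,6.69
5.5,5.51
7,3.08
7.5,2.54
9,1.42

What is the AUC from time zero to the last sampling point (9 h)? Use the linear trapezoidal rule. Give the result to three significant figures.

AUC = 124 mcg/mL·h

Trapezoidal AUC_0→9:
  [0→2]: (46.47+21.40)/2 × 2 = 67.87
  [2→5]: (21.40+6.69)/2 × 3 = 42.135
  [5→5.5]: (6.69+5.51)/2 × 0.5 = 3.05
  [5.5→7]: (5.51+3.08)/2 × 1.5 = 6.4425
  [7→7.5]: (3.08+2.54)/2 × 0.5 = 1.405
  [7.5→9]: (2.54+1.42)/2 × 1.5 = 2.97
  Sum = 123.8725 mcg/mL·h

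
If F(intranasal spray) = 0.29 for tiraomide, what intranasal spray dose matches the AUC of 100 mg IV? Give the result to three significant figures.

For equal systemic exposure: F × D_ev = D_iv
D_ev = D_iv / F = 100 / 0.29 = 344.828 mg

D_intranasal = 345 mg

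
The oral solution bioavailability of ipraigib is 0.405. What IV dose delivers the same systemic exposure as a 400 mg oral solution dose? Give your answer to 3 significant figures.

D_iv = 162 mg

Systemic exposure from an extravascular dose = F × D_ev, so the equivalent IV dose is F × D_ev.
D_iv = F × D_ev = 0.405 × 400 = 162 mg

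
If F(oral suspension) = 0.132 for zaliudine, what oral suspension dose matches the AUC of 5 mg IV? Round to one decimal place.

For equal systemic exposure: F × D_ev = D_iv
D_ev = D_iv / F = 5 / 0.132 = 37.8788 mg

D_oral = 37.9 mg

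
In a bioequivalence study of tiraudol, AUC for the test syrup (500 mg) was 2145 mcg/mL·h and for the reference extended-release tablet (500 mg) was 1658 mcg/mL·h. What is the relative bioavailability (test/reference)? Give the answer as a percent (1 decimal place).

F_rel = (AUC_test/D_test) / (AUC_ref/D_ref)
      = (2145/500) / (1658/500)
      = 4.29 / 3.316 = 1.2937 = 129.37%

F_rel = 129.4%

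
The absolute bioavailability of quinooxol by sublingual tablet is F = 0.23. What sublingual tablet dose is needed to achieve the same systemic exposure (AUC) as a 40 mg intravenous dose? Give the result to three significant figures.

D_sublingual = 174 mg

For equal systemic exposure: F × D_ev = D_iv
D_ev = D_iv / F = 40 / 0.23 = 173.913 mg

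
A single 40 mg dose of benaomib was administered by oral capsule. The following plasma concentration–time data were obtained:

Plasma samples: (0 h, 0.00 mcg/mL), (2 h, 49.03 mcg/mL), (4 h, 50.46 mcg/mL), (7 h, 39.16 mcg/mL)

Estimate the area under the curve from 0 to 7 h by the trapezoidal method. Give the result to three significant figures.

Trapezoidal AUC_0→7:
  [0→2]: (0.00+49.03)/2 × 2 = 49.03
  [2→4]: (49.03+50.46)/2 × 2 = 99.49
  [4→7]: (50.46+39.16)/2 × 3 = 134.43
  Sum = 282.95 mcg/mL·h

AUC = 283 mcg/mL·h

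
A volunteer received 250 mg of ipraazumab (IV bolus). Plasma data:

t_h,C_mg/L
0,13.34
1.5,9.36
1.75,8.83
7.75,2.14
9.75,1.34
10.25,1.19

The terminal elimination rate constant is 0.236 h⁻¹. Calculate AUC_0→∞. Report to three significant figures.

AUC = 61.4 mg/L·h

Trapezoidal AUC_0→10.25:
  [0→1.5]: (13.34+9.36)/2 × 1.5 = 17.025
  [1.5→1.75]: (9.36+8.83)/2 × 0.25 = 2.27375
  [1.75→7.75]: (8.83+2.14)/2 × 6 = 32.91
  [7.75→9.75]: (2.14+1.34)/2 × 2 = 3.48
  [9.75→10.25]: (1.34+1.19)/2 × 0.5 = 0.6325
  Sum = 56.32125 mg/L·h
Extrapolated tail: C_last / k_e = 1.19 / 0.236 = 5.042
AUC_0→∞ = 56.32125 + 5.042 = 61.36325 mg/L·h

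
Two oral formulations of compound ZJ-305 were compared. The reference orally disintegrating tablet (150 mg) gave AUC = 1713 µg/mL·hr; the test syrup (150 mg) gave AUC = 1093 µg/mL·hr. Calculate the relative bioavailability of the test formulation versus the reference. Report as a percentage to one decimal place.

F_rel = (AUC_test/D_test) / (AUC_ref/D_ref)
      = (1093/150) / (1713/150)
      = 7.28667 / 11.42 = 0.6381 = 63.81%

F_rel = 63.8%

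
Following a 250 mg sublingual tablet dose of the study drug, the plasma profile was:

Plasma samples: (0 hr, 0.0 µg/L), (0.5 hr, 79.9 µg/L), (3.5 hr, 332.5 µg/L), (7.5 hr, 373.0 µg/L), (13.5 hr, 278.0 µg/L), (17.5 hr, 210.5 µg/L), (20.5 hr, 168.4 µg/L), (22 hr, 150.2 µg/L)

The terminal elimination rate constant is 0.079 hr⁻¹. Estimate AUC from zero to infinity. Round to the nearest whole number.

Trapezoidal AUC_0→22:
  [0→0.5]: (0.0+79.9)/2 × 0.5 = 19.975
  [0.5→3.5]: (79.9+332.5)/2 × 3 = 618.6
  [3.5→7.5]: (332.5+373.0)/2 × 4 = 1411.0
  [7.5→13.5]: (373.0+278.0)/2 × 6 = 1953.0
  [13.5→17.5]: (278.0+210.5)/2 × 4 = 977.0
  [17.5→20.5]: (210.5+168.4)/2 × 3 = 568.35
  [20.5→22]: (168.4+150.2)/2 × 1.5 = 238.95
  Sum = 5786.875 µg/L·hr
Extrapolated tail: C_last / k_e = 150.2 / 0.079 = 1901.266
AUC_0→∞ = 5786.875 + 1901.266 = 7688.141 µg/L·hr

AUC = 7688 µg/L·hr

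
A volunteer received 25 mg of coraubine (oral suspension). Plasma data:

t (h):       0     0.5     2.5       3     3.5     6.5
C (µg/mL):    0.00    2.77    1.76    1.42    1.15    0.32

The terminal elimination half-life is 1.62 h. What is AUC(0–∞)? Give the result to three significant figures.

Trapezoidal AUC_0→6.5:
  [0→0.5]: (0.00+2.77)/2 × 0.5 = 0.6925
  [0.5→2.5]: (2.77+1.76)/2 × 2 = 4.53
  [2.5→3]: (1.76+1.42)/2 × 0.5 = 0.795
  [3→3.5]: (1.42+1.15)/2 × 0.5 = 0.6425
  [3.5→6.5]: (1.15+0.32)/2 × 3 = 2.205
  Sum = 8.865 µg/mL·h
k_e = ln2 / t½ = 0.693147 / 1.62 = 0.4279 h^-1
Extrapolated tail: C_last / k_e = 0.32 / 0.4279 = 0.748
AUC_0→∞ = 8.865 + 0.748 = 9.613 µg/mL·h

AUC = 9.61 µg/mL·h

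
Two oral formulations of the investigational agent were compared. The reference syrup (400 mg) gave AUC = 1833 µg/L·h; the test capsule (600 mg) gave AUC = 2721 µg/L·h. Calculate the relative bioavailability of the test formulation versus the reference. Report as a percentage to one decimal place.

F_rel = (AUC_test/D_test) / (AUC_ref/D_ref)
      = (2721/600) / (1833/400)
      = 4.535 / 4.5825 = 0.9896 = 98.96%

F_rel = 99.0%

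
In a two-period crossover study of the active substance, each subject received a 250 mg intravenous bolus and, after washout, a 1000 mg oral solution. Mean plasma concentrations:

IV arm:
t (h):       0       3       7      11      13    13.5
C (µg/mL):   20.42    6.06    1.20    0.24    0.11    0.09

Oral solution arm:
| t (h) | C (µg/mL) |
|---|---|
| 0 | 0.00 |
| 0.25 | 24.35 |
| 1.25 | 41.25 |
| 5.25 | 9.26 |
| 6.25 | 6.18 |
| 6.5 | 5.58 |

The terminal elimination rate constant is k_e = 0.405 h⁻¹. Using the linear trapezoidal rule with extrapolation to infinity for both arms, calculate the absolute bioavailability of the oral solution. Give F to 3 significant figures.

Trapezoidal AUC_0→13.5 (IV):
  [0→3]: (20.42+6.06)/2 × 3 = 39.72
  [3→7]: (6.06+1.20)/2 × 4 = 14.52
  [7→11]: (1.20+0.24)/2 × 4 = 2.88
  [11→13]: (0.24+0.11)/2 × 2 = 0.35
  [13→13.5]: (0.11+0.09)/2 × 0.5 = 0.05
  Sum = 57.52 µg/mL·h
IV tail: 0.09/0.405 = 0.222; AUC_iv,0→∞ = 57.52 + 0.222 = 57.742 µg/mL·h
Trapezoidal AUC_0→6.5 (oral solution):
  [0→0.25]: (0.00+24.35)/2 × 0.25 = 3.04375
  [0.25→1.25]: (24.35+41.25)/2 × 1 = 32.8
  [1.25→5.25]: (41.25+9.26)/2 × 4 = 101.02
  [5.25→6.25]: (9.26+6.18)/2 × 1 = 7.72
  [6.25→6.5]: (6.18+5.58)/2 × 0.25 = 1.47
  Sum = 146.05375 µg/mL·h
oral solution tail: 5.58/0.405 = 13.778; AUC_ev,0→∞ = 146.05375 + 13.778 = 159.83175 µg/mL·h
F = (AUC_ev/D_ev)/(AUC_iv/D_iv) = (159.83175/1000)/(57.742/250) = 0.15983175/0.230968 = 0.6920

F = 0.692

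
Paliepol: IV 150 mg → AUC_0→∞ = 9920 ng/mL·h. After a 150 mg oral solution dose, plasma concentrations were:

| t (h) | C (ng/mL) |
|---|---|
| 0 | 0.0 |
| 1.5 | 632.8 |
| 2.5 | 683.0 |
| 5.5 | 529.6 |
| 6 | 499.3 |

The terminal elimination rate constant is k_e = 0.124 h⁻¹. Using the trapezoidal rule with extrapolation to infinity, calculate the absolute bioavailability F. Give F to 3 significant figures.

F = 0.729

Trapezoidal AUC_0→6 (oral solution):
  [0→1.5]: (0.0+632.8)/2 × 1.5 = 474.6
  [1.5→2.5]: (632.8+683.0)/2 × 1 = 657.9
  [2.5→5.5]: (683.0+529.6)/2 × 3 = 1818.9
  [5.5→6]: (529.6+499.3)/2 × 0.5 = 257.225
  Sum = 3208.625 ng/mL·h
Tail: C_last/k_e = 499.3/0.124 = 4026.613
AUC_0→∞ (oral solution) = 3208.625 + 4026.613 = 7235.238 ng/mL·h
F = (AUC_ev/D_ev)/(AUC_iv/D_iv) = (7235.238/150)/(9920/150) = 48.23492/66.1333 = 0.7294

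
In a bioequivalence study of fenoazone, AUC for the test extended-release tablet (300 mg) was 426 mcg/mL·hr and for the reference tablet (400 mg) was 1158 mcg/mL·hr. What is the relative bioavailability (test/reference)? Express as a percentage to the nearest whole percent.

F_rel = 49%

F_rel = (AUC_test/D_test) / (AUC_ref/D_ref)
      = (426/300) / (1158/400)
      = 1.42 / 2.895 = 0.4905 = 49.05%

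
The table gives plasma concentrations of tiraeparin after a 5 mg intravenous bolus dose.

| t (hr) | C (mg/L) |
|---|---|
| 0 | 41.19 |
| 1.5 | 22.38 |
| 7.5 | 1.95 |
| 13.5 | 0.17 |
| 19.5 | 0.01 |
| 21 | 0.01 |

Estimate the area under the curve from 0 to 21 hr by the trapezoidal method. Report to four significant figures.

Trapezoidal AUC_0→21:
  [0→1.5]: (41.19+22.38)/2 × 1.5 = 47.6775
  [1.5→7.5]: (22.38+1.95)/2 × 6 = 72.99
  [7.5→13.5]: (1.95+0.17)/2 × 6 = 6.36
  [13.5→19.5]: (0.17+0.01)/2 × 6 = 0.54
  [19.5→21]: (0.01+0.01)/2 × 1.5 = 0.015
  Sum = 127.5825 mg/L·hr

AUC = 127.6 mg/L·hr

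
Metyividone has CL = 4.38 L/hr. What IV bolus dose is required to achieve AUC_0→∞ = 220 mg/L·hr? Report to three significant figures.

Dose = 964 mg

Dose_iv = CL × AUC_0→∞
     = 4.38 × 220 = 963.6 mg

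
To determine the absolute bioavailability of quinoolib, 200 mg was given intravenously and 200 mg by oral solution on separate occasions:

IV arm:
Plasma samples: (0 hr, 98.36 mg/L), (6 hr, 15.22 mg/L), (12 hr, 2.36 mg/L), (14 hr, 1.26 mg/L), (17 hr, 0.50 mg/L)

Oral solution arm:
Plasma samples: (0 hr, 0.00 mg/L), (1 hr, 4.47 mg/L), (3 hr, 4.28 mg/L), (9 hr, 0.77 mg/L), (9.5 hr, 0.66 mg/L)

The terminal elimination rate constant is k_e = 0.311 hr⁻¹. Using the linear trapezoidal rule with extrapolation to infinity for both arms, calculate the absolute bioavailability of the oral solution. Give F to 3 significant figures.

F = 0.0713

Trapezoidal AUC_0→17 (IV):
  [0→6]: (98.36+15.22)/2 × 6 = 340.74
  [6→12]: (15.22+2.36)/2 × 6 = 52.74
  [12→14]: (2.36+1.26)/2 × 2 = 3.62
  [14→17]: (1.26+0.50)/2 × 3 = 2.64
  Sum = 399.74 mg/L·hr
IV tail: 0.50/0.311 = 1.608; AUC_iv,0→∞ = 399.74 + 1.608 = 401.348 mg/L·hr
Trapezoidal AUC_0→9.5 (oral solution):
  [0→1]: (0.00+4.47)/2 × 1 = 2.235
  [1→3]: (4.47+4.28)/2 × 2 = 8.75
  [3→9]: (4.28+0.77)/2 × 6 = 15.15
  [9→9.5]: (0.77+0.66)/2 × 0.5 = 0.3575
  Sum = 26.4925 mg/L·hr
oral solution tail: 0.66/0.311 = 2.122; AUC_ev,0→∞ = 26.4925 + 2.122 = 28.6145 mg/L·hr
F = (AUC_ev/D_ev)/(AUC_iv/D_iv) = (28.6145/200)/(401.348/200) = 0.1430725/2.00674 = 0.0713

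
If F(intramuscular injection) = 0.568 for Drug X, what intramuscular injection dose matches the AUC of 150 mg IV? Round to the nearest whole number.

D_intramuscular = 264 mg

For equal systemic exposure: F × D_ev = D_iv
D_ev = D_iv / F = 150 / 0.568 = 264.085 mg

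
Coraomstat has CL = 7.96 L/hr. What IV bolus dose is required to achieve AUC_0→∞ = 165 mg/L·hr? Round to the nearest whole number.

Dose_iv = CL × AUC_0→∞
     = 7.96 × 165 = 1313.4 mg

Dose = 1313 mg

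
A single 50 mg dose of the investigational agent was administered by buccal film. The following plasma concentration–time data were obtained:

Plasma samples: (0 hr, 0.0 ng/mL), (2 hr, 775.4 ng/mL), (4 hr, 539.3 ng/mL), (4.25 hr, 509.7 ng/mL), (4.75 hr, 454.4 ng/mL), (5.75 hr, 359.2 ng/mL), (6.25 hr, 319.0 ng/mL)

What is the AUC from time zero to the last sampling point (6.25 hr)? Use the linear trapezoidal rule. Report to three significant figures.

AUC = 3040 ng/mL·hr

Trapezoidal AUC_0→6.25:
  [0→2]: (0.0+775.4)/2 × 2 = 775.4
  [2→4]: (775.4+539.3)/2 × 2 = 1314.7
  [4→4.25]: (539.3+509.7)/2 × 0.25 = 131.125
  [4.25→4.75]: (509.7+454.4)/2 × 0.5 = 241.025
  [4.75→5.75]: (454.4+359.2)/2 × 1 = 406.8
  [5.75→6.25]: (359.2+319.0)/2 × 0.5 = 169.55
  Sum = 3038.6 ng/mL·hr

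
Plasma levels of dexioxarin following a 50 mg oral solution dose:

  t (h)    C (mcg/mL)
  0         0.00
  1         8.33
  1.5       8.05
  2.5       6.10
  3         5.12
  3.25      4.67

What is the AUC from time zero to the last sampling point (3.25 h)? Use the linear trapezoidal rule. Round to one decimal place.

AUC = 19.4 mcg/mL·h

Trapezoidal AUC_0→3.25:
  [0→1]: (0.00+8.33)/2 × 1 = 4.165
  [1→1.5]: (8.33+8.05)/2 × 0.5 = 4.095
  [1.5→2.5]: (8.05+6.10)/2 × 1 = 7.075
  [2.5→3]: (6.10+5.12)/2 × 0.5 = 2.805
  [3→3.25]: (5.12+4.67)/2 × 0.25 = 1.22375
  Sum = 19.36375 mcg/mL·h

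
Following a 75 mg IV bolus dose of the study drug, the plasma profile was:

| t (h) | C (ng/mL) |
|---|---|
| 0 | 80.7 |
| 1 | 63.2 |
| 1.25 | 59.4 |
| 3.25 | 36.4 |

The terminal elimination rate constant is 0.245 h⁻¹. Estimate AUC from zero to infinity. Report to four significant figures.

AUC = 331.6 ng/mL·h

Trapezoidal AUC_0→3.25:
  [0→1]: (80.7+63.2)/2 × 1 = 71.95
  [1→1.25]: (63.2+59.4)/2 × 0.25 = 15.325
  [1.25→3.25]: (59.4+36.4)/2 × 2 = 95.8
  Sum = 183.075 ng/mL·h
Extrapolated tail: C_last / k_e = 36.4 / 0.245 = 148.571
AUC_0→∞ = 183.075 + 148.571 = 331.646 ng/mL·h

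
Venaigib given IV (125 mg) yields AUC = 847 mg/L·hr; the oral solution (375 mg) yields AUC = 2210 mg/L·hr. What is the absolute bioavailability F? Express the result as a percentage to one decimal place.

F = 87.0%

F = (AUC_ev / D_ev) / (AUC_iv / D_iv)
  = (2210/375) / (847/125)
  = 5.89333 / 6.776 = 0.8697
  = 86.97%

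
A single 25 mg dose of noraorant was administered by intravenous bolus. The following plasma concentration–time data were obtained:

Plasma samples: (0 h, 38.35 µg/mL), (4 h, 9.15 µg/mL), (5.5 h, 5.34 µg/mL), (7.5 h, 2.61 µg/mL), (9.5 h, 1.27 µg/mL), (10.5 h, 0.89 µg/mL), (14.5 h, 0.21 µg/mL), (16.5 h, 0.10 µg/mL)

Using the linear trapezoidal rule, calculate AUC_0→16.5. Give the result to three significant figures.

AUC = 121 µg/mL·h

Trapezoidal AUC_0→16.5:
  [0→4]: (38.35+9.15)/2 × 4 = 95.0
  [4→5.5]: (9.15+5.34)/2 × 1.5 = 10.8675
  [5.5→7.5]: (5.34+2.61)/2 × 2 = 7.95
  [7.5→9.5]: (2.61+1.27)/2 × 2 = 3.88
  [9.5→10.5]: (1.27+0.89)/2 × 1 = 1.08
  [10.5→14.5]: (0.89+0.21)/2 × 4 = 2.2
  [14.5→16.5]: (0.21+0.10)/2 × 2 = 0.31
  Sum = 121.2875 µg/mL·h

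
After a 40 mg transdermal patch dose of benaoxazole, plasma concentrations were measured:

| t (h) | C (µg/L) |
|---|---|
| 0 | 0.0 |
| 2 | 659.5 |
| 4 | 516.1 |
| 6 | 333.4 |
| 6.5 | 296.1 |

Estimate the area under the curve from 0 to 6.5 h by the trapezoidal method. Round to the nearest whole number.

AUC = 2842 µg/L·h

Trapezoidal AUC_0→6.5:
  [0→2]: (0.0+659.5)/2 × 2 = 659.5
  [2→4]: (659.5+516.1)/2 × 2 = 1175.6
  [4→6]: (516.1+333.4)/2 × 2 = 849.5
  [6→6.5]: (333.4+296.1)/2 × 0.5 = 157.375
  Sum = 2841.975 µg/L·h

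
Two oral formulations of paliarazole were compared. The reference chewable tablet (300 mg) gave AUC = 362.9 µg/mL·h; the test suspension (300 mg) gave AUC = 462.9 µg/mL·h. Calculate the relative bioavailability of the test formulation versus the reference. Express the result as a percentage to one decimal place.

F_rel = 127.6%

F_rel = (AUC_test/D_test) / (AUC_ref/D_ref)
      = (462.9/300) / (362.9/300)
      = 1.543 / 1.20967 = 1.2756 = 127.56%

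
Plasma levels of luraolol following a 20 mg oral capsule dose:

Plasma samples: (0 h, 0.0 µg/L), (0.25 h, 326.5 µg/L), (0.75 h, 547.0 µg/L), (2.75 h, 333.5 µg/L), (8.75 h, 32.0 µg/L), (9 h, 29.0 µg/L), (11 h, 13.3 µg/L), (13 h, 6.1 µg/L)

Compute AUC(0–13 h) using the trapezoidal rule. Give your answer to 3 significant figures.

Trapezoidal AUC_0→13:
  [0→0.25]: (0.0+326.5)/2 × 0.25 = 40.8125
  [0.25→0.75]: (326.5+547.0)/2 × 0.5 = 218.375
  [0.75→2.75]: (547.0+333.5)/2 × 2 = 880.5
  [2.75→8.75]: (333.5+32.0)/2 × 6 = 1096.5
  [8.75→9]: (32.0+29.0)/2 × 0.25 = 7.625
  [9→11]: (29.0+13.3)/2 × 2 = 42.3
  [11→13]: (13.3+6.1)/2 × 2 = 19.4
  Sum = 2305.5125 µg/L·h

AUC = 2310 µg/L·h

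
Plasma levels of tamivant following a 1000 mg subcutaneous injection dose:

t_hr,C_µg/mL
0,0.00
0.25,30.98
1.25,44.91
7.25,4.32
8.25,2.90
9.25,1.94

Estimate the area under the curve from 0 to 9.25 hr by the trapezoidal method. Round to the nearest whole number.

AUC = 196 µg/mL·hr

Trapezoidal AUC_0→9.25:
  [0→0.25]: (0.00+30.98)/2 × 0.25 = 3.8725
  [0.25→1.25]: (30.98+44.91)/2 × 1 = 37.945
  [1.25→7.25]: (44.91+4.32)/2 × 6 = 147.69
  [7.25→8.25]: (4.32+2.90)/2 × 1 = 3.61
  [8.25→9.25]: (2.90+1.94)/2 × 1 = 2.42
  Sum = 195.5375 µg/mL·hr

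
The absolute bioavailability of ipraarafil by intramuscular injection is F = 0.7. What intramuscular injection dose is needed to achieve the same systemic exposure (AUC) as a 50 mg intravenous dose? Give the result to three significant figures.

For equal systemic exposure: F × D_ev = D_iv
D_ev = D_iv / F = 50 / 0.7 = 71.4286 mg

D_intramuscular = 71.4 mg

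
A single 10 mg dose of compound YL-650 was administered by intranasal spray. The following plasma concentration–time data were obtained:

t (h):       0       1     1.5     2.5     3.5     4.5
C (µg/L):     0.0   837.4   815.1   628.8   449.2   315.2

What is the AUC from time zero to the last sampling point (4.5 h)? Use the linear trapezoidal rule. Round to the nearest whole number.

AUC = 2475 µg/L·h

Trapezoidal AUC_0→4.5:
  [0→1]: (0.0+837.4)/2 × 1 = 418.7
  [1→1.5]: (837.4+815.1)/2 × 0.5 = 413.125
  [1.5→2.5]: (815.1+628.8)/2 × 1 = 721.95
  [2.5→3.5]: (628.8+449.2)/2 × 1 = 539.0
  [3.5→4.5]: (449.2+315.2)/2 × 1 = 382.2
  Sum = 2474.975 µg/L·h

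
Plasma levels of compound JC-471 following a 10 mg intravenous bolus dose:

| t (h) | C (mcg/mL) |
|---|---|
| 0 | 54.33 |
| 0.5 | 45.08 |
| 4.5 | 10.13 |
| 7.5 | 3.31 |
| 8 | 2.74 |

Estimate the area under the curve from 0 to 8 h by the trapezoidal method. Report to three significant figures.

AUC = 157 mcg/mL·h

Trapezoidal AUC_0→8:
  [0→0.5]: (54.33+45.08)/2 × 0.5 = 24.8525
  [0.5→4.5]: (45.08+10.13)/2 × 4 = 110.42
  [4.5→7.5]: (10.13+3.31)/2 × 3 = 20.16
  [7.5→8]: (3.31+2.74)/2 × 0.5 = 1.5125
  Sum = 156.945 mcg/mL·h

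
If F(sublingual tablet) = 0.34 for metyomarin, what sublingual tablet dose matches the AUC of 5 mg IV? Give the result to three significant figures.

For equal systemic exposure: F × D_ev = D_iv
D_ev = D_iv / F = 5 / 0.34 = 14.7059 mg

D_sublingual = 14.7 mg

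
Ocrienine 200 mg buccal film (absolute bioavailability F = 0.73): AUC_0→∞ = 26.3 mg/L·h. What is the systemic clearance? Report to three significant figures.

CL = 5.55 L/h

CL = F × Dose / AUC_0→∞
   = 0.73 × 200 / 26.3 = 5.55133 L/h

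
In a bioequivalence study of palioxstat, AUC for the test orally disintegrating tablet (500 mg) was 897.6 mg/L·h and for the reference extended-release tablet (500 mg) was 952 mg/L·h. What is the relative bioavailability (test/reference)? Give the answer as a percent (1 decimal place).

F_rel = (AUC_test/D_test) / (AUC_ref/D_ref)
      = (897.6/500) / (952/500)
      = 1.7952 / 1.904 = 0.9429 = 94.29%

F_rel = 94.3%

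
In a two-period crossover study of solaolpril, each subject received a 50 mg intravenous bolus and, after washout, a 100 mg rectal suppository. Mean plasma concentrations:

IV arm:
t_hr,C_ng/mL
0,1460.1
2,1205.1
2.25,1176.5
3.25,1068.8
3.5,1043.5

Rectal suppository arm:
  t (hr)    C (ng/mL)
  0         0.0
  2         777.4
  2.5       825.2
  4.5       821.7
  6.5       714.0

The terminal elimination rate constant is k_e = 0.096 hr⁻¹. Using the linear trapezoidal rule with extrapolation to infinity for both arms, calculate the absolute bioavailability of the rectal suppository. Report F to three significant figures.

F = 0.388

Trapezoidal AUC_0→3.5 (IV):
  [0→2]: (1460.1+1205.1)/2 × 2 = 2665.2
  [2→2.25]: (1205.1+1176.5)/2 × 0.25 = 297.7
  [2.25→3.25]: (1176.5+1068.8)/2 × 1 = 1122.65
  [3.25→3.5]: (1068.8+1043.5)/2 × 0.25 = 264.0375
  Sum = 4349.5875 ng/mL·hr
IV tail: 1043.5/0.096 = 10869.792; AUC_iv,0→∞ = 4349.5875 + 10869.792 = 15219.3795 ng/mL·hr
Trapezoidal AUC_0→6.5 (rectal suppository):
  [0→2]: (0.0+777.4)/2 × 2 = 777.4
  [2→2.5]: (777.4+825.2)/2 × 0.5 = 400.65
  [2.5→4.5]: (825.2+821.7)/2 × 2 = 1646.9
  [4.5→6.5]: (821.7+714.0)/2 × 2 = 1535.7
  Sum = 4360.65 ng/mL·hr
rectal suppository tail: 714.0/0.096 = 7437.500; AUC_ev,0→∞ = 4360.65 + 7437.500 = 11798.15 ng/mL·hr
F = (AUC_ev/D_ev)/(AUC_iv/D_iv) = (11798.15/100)/(15219.3795/50) = 117.9815/304.38759 = 0.3876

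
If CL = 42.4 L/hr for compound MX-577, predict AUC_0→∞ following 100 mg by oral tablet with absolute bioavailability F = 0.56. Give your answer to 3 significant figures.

AUC_0→∞ = F × Dose / CL
        = 0.56 × 100 / 42.4 = 1.32075 mg/L·hr

AUC = 1.32 mg/L·hr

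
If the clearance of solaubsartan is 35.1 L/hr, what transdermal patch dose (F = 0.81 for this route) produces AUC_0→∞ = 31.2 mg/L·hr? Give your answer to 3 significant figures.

Dose = 1350 mg

Dose = CL × AUC_0→∞ / F
     = 35.1 × 31.2 / 0.81 = 1352 mg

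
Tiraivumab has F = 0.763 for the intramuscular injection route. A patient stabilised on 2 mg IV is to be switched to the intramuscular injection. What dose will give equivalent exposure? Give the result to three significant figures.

For equal systemic exposure: F × D_ev = D_iv
D_ev = D_iv / F = 2 / 0.763 = 2.62123 mg

D_intramuscular = 2.62 mg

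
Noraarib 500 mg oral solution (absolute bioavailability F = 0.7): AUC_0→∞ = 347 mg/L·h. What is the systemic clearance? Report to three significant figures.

CL = 1.01 L/h

CL = F × Dose / AUC_0→∞
   = 0.7 × 500 / 347 = 1.00865 L/h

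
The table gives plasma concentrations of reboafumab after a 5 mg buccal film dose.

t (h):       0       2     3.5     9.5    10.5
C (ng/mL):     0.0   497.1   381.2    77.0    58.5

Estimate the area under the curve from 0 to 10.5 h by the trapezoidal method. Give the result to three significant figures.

Trapezoidal AUC_0→10.5:
  [0→2]: (0.0+497.1)/2 × 2 = 497.1
  [2→3.5]: (497.1+381.2)/2 × 1.5 = 658.725
  [3.5→9.5]: (381.2+77.0)/2 × 6 = 1374.6
  [9.5→10.5]: (77.0+58.5)/2 × 1 = 67.75
  Sum = 2598.175 ng/mL·h

AUC = 2600 ng/mL·h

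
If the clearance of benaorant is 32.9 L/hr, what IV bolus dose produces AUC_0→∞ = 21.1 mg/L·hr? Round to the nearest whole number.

Dose = 694 mg

Dose_iv = CL × AUC_0→∞
     = 32.9 × 21.1 = 694.19 mg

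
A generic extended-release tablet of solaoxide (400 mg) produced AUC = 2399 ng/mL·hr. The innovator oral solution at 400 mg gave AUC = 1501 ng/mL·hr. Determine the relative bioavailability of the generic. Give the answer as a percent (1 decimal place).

F_rel = (AUC_test/D_test) / (AUC_ref/D_ref)
      = (2399/400) / (1501/400)
      = 5.9975 / 3.7525 = 1.5983 = 159.83%

F_rel = 159.8%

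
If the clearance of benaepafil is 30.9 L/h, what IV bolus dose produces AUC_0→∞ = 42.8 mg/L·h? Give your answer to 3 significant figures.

Dose = 1320 mg

Dose_iv = CL × AUC_0→∞
     = 30.9 × 42.8 = 1322.52 mg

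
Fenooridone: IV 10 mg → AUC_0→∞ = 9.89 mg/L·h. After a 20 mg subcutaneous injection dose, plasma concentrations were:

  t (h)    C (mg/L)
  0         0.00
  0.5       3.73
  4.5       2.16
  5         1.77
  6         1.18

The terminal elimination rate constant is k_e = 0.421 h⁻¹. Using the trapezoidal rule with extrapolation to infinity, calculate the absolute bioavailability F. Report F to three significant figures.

F = 0.909

Trapezoidal AUC_0→6 (subcutaneous injection):
  [0→0.5]: (0.00+3.73)/2 × 0.5 = 0.9325
  [0.5→4.5]: (3.73+2.16)/2 × 4 = 11.78
  [4.5→5]: (2.16+1.77)/2 × 0.5 = 0.9825
  [5→6]: (1.77+1.18)/2 × 1 = 1.475
  Sum = 15.17 mg/L·h
Tail: C_last/k_e = 1.18/0.421 = 2.803
AUC_0→∞ (subcutaneous injection) = 15.17 + 2.803 = 17.973 mg/L·h
F = (AUC_ev/D_ev)/(AUC_iv/D_iv) = (17.973/20)/(9.89/10) = 0.89865/0.989 = 0.9086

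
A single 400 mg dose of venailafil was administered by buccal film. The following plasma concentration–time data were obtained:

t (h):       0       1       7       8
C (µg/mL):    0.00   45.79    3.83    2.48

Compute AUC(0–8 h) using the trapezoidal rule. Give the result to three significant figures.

Trapezoidal AUC_0→8:
  [0→1]: (0.00+45.79)/2 × 1 = 22.895
  [1→7]: (45.79+3.83)/2 × 6 = 148.86
  [7→8]: (3.83+2.48)/2 × 1 = 3.155
  Sum = 174.91 µg/mL·h

AUC = 175 µg/mL·h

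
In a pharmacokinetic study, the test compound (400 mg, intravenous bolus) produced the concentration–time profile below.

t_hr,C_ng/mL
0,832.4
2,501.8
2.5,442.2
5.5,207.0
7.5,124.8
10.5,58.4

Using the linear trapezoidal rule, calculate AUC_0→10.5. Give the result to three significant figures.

AUC = 3150 ng/mL·hr

Trapezoidal AUC_0→10.5:
  [0→2]: (832.4+501.8)/2 × 2 = 1334.2
  [2→2.5]: (501.8+442.2)/2 × 0.5 = 236.0
  [2.5→5.5]: (442.2+207.0)/2 × 3 = 973.8
  [5.5→7.5]: (207.0+124.8)/2 × 2 = 331.8
  [7.5→10.5]: (124.8+58.4)/2 × 3 = 274.8
  Sum = 3150.6 ng/mL·hr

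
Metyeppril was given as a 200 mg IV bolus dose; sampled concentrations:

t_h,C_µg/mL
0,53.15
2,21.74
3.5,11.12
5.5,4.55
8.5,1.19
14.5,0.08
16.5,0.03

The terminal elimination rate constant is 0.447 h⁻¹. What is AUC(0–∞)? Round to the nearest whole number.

Trapezoidal AUC_0→16.5:
  [0→2]: (53.15+21.74)/2 × 2 = 74.89
  [2→3.5]: (21.74+11.12)/2 × 1.5 = 24.645
  [3.5→5.5]: (11.12+4.55)/2 × 2 = 15.67
  [5.5→8.5]: (4.55+1.19)/2 × 3 = 8.61
  [8.5→14.5]: (1.19+0.08)/2 × 6 = 3.81
  [14.5→16.5]: (0.08+0.03)/2 × 2 = 0.11
  Sum = 127.735 µg/mL·h
Extrapolated tail: C_last / k_e = 0.03 / 0.447 = 0.067
AUC_0→∞ = 127.735 + 0.067 = 127.802 µg/mL·h

AUC = 128 µg/mL·h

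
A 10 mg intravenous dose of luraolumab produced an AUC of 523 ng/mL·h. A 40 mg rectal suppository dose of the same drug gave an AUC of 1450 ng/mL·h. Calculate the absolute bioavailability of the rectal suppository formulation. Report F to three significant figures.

F = (AUC_ev / D_ev) / (AUC_iv / D_iv)
  = (1450/40) / (523/10)
  = 36.25 / 52.3 = 0.6931

F = 0.693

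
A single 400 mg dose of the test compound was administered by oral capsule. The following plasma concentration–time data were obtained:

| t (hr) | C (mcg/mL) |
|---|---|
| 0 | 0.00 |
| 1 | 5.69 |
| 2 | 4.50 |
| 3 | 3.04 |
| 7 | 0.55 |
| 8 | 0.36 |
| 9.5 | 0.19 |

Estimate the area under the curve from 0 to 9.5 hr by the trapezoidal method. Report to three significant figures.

AUC = 19.8 mcg/mL·hr

Trapezoidal AUC_0→9.5:
  [0→1]: (0.00+5.69)/2 × 1 = 2.845
  [1→2]: (5.69+4.50)/2 × 1 = 5.095
  [2→3]: (4.50+3.04)/2 × 1 = 3.77
  [3→7]: (3.04+0.55)/2 × 4 = 7.18
  [7→8]: (0.55+0.36)/2 × 1 = 0.455
  [8→9.5]: (0.36+0.19)/2 × 1.5 = 0.4125
  Sum = 19.7575 mcg/mL·hr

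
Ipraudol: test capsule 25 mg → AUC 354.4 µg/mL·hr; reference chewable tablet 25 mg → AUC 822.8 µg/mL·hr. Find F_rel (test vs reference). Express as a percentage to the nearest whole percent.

F_rel = 43%

F_rel = (AUC_test/D_test) / (AUC_ref/D_ref)
      = (354.4/25) / (822.8/25)
      = 14.176 / 32.912 = 0.4307 = 43.07%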